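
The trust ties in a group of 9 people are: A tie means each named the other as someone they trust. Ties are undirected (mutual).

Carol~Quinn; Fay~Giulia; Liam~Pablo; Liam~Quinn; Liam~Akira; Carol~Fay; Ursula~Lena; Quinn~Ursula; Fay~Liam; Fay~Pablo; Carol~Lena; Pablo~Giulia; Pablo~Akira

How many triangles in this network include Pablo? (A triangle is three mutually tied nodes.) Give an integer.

3

Pablo's neighbors: Akira, Fay, Giulia, and Liam.
Neighbor pairs that are themselves tied: Pablo–Akira–Liam; Pablo–Fay–Giulia; Pablo–Fay–Liam. Each forms one triangle with Pablo, for 3 in total.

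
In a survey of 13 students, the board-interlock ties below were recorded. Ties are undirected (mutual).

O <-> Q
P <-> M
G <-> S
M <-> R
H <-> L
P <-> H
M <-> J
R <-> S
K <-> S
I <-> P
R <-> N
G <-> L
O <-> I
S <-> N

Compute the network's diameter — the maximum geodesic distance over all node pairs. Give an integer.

Eccentricity of each node (its greatest distance to any other): G:6, H:4, I:5, J:5, K:7, L:5, M:4, N:6, O:6, P:4, Q:7, R:5, S:6.
The maximum eccentricity is 7, realized for instance by the pair Q–K via Q – O – I – P – M – R – S – K. So the diameter is 7.

7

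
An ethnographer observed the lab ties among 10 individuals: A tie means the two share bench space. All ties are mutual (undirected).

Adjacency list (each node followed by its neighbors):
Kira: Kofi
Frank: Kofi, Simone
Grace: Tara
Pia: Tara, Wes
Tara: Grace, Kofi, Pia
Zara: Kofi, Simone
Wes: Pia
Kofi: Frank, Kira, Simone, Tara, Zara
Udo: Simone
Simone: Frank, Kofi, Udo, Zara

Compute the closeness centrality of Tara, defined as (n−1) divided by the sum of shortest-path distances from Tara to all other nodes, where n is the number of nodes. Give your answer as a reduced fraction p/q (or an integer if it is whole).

9/16

Distances from Tara: Frank:2, Grace:1, Kira:2, Kofi:1, Pia:1, Simone:2, Udo:3, Wes:2, Zara:2. Sum = 16.
n = 10, so closeness = 9/16.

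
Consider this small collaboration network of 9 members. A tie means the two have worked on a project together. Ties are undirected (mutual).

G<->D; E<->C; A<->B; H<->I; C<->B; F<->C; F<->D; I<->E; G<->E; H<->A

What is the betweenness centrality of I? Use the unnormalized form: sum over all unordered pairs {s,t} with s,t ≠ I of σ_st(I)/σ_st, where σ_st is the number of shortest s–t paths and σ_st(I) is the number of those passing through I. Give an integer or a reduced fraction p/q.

Pairs whose geodesics pass through I — A–E: 1/2; A–G: 1/2; H–E: 1; H–G: 1; H–D: 1; H–F: 1/2; H–C: 1/2.
All other pairs contribute 0.
Summing the contributions gives betweenness(I) = 5.

5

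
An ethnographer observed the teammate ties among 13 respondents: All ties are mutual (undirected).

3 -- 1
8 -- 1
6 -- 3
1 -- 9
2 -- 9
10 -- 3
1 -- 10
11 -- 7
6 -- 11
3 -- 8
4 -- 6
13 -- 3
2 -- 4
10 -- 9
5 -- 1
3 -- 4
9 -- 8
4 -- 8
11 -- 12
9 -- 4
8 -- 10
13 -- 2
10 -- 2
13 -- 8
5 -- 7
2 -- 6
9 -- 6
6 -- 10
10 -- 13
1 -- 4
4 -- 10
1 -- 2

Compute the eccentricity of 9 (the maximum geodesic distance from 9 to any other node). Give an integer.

3

Distances from 9: 1:1, 2:1, 3:2, 4:1, 5:2, 6:1, 7:3, 8:1, 10:1, 11:2, 12:3, 13:2.
The largest is 3 (to 7 and 12), so the eccentricity of 9 is 3.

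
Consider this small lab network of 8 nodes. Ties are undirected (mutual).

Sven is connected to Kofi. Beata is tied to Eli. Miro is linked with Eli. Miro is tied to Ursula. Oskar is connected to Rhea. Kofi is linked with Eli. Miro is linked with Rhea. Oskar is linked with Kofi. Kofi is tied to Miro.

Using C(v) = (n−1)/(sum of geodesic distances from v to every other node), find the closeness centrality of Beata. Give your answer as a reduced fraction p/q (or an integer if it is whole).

Distances from Beata: Eli:1, Kofi:2, Miro:2, Oskar:3, Rhea:3, Sven:3, Ursula:3. Sum = 17.
n = 8, so closeness = 7/17.

7/17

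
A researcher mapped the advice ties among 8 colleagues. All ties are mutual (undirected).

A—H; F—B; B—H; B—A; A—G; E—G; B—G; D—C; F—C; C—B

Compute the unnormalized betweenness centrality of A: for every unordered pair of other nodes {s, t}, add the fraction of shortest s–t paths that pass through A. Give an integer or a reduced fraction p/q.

1

Pairs whose geodesics pass through A — G–H: 1/2; H–E: 1/2.
All other pairs contribute 0.
Summing the contributions gives betweenness(A) = 1.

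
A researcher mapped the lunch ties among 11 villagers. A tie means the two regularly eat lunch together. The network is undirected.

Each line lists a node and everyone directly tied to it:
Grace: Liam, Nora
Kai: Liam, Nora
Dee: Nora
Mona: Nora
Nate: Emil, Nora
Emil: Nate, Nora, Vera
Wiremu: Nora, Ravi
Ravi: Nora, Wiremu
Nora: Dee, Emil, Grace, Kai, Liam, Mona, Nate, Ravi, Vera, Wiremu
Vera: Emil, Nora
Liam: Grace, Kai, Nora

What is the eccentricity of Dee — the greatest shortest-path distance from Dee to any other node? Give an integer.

2

Distances from Dee: Emil:2, Grace:2, Kai:2, Liam:2, Mona:2, Nate:2, Nora:1, Ravi:2, Vera:2, Wiremu:2.
The largest is 2 (to Liam, Mona, Grace, Nate, Vera, Wiremu, Kai, Emil, and Ravi), so the eccentricity of Dee is 2.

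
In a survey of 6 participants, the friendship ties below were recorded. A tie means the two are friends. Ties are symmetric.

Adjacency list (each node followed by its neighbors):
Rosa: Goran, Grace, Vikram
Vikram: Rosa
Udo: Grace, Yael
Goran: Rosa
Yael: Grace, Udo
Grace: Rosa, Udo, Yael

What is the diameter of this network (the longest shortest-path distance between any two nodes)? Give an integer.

Eccentricity of each node (its greatest distance to any other): Goran:3, Grace:2, Rosa:2, Udo:3, Vikram:3, Yael:3.
The maximum eccentricity is 3, realized for instance by the pair Yael–Vikram via Yael – Grace – Rosa – Vikram. So the diameter is 3.

3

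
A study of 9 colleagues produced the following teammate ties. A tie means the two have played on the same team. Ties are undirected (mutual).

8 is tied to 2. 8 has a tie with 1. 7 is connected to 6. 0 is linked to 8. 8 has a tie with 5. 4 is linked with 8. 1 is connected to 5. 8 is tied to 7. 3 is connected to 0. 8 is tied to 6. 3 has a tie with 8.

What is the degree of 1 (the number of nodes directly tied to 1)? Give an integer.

1 is directly tied to 5 and 8. That is 2 neighbors, so the degree of 1 is 2.

2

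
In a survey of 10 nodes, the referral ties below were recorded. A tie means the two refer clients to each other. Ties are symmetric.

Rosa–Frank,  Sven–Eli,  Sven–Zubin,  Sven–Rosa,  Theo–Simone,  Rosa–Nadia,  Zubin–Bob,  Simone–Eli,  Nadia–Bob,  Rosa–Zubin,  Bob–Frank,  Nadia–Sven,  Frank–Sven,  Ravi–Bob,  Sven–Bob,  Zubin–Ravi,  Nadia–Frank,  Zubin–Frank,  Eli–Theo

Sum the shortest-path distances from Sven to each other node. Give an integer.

12

Distances from Sven: Bob:1, Eli:1, Frank:1, Nadia:1, Ravi:2, Rosa:1, Simone:2, Theo:2, Zubin:1.
Sum = 1 + 1 + 1 + 1 + 2 + 1 + 2 + 2 + 1 = 12.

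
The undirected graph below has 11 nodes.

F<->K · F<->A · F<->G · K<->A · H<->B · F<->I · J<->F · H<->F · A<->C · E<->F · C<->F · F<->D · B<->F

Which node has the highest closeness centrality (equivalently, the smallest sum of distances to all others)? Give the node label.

F

Farness (sum of distances to all others) for each node — A:17, B:18, C:18, D:19, E:19, F:10, G:19, H:18, I:19, J:19, K:18.
The smallest farness is 10, for F, so F has the highest closeness.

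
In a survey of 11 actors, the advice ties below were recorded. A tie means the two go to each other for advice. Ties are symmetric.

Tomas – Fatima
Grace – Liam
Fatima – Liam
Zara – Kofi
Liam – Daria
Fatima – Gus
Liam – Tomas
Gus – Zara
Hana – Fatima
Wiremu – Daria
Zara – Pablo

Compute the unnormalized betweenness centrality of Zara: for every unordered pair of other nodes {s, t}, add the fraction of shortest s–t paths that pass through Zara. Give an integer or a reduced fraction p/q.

Pairs whose geodesics pass through Zara — Hana–Kofi: 1; Hana–Pablo: 1; Kofi–Gus: 1; Kofi–Wiremu: 1; Kofi–Daria: 1; Kofi–Pablo: 1; Kofi–Liam: 1; Kofi–Tomas: 1; Kofi–Fatima: 1; Kofi–Grace: 1; Gus–Pablo: 1; Wiremu–Pablo: 1; Daria–Pablo: 1; Pablo–Liam: 1 … (+3 more pairs).
All other pairs contribute 0.
Summing the contributions gives betweenness(Zara) = 17.

17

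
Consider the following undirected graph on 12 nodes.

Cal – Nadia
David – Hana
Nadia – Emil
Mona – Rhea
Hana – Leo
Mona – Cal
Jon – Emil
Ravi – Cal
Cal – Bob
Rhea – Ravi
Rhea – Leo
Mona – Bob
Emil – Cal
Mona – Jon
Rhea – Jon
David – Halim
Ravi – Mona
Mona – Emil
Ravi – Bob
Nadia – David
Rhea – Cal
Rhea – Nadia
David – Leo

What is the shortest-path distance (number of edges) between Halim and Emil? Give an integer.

One shortest route is Halim – David – Nadia – Emil, which uses 3 edges, and at distance 2 from Halim we only reach {Hana, Leo, Nadia}, which does not include Emil. So d(Halim,Emil) = 3.

3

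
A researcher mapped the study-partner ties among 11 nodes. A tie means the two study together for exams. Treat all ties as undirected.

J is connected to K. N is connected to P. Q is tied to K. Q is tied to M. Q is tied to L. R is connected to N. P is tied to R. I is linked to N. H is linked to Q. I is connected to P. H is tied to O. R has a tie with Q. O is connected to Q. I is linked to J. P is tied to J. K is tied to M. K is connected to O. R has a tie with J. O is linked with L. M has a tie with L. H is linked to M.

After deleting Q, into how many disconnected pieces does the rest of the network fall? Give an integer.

1

Q's neighbors (H, K, L, M, O, and R) remain reachable from one another through other ties, so the rest of the network stays in one piece.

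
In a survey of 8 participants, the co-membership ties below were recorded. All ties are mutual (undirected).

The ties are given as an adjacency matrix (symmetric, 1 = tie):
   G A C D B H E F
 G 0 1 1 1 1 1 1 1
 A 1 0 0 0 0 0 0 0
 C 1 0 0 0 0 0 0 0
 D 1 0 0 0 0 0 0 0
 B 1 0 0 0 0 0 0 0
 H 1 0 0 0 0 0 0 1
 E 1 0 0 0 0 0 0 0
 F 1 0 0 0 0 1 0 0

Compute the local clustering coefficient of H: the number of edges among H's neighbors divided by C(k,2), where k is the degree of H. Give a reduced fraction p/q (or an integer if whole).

1

H's neighbors: F and G (k = 2).
Possible neighbor pairs: C(2,2) = 1. Edges among them: F–G → e = 1.
Clustering(H) = 1/1.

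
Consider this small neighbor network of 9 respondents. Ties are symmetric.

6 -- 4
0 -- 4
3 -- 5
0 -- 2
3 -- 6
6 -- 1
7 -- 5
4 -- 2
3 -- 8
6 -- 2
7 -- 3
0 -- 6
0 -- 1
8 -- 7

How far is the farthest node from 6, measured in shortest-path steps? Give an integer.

Distances from 6: 0:1, 1:1, 2:1, 3:1, 4:1, 5:2, 7:2, 8:2.
The largest is 2 (to 5, 7, and 8), so the eccentricity of 6 is 2.

2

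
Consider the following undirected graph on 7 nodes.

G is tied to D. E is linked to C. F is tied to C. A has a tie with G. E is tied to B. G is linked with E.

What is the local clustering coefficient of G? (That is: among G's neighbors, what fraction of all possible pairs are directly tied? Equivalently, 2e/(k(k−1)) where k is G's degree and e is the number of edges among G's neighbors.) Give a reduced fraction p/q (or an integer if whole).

0

G's neighbors: A, D, and E (k = 3).
Possible neighbor pairs: C(3,2) = 3. Edges among them: none → e = 0.
Clustering(G) = 0/3 = 0.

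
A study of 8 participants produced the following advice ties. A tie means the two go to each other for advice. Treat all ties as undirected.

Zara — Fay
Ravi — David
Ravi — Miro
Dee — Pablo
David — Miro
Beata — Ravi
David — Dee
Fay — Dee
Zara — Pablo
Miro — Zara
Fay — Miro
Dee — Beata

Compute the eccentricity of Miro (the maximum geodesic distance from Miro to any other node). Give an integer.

2

Distances from Miro: Beata:2, David:1, Dee:2, Fay:1, Pablo:2, Ravi:1, Zara:1.
The largest is 2 (to Dee, Beata, and Pablo), so the eccentricity of Miro is 2.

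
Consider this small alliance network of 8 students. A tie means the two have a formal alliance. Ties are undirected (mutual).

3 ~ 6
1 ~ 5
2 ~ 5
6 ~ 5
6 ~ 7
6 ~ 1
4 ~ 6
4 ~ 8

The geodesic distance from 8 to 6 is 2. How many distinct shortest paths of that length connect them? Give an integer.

1

The shortest distance is 2, and the only length-2 path is 8–4–6. So there is exactly 1 shortest path.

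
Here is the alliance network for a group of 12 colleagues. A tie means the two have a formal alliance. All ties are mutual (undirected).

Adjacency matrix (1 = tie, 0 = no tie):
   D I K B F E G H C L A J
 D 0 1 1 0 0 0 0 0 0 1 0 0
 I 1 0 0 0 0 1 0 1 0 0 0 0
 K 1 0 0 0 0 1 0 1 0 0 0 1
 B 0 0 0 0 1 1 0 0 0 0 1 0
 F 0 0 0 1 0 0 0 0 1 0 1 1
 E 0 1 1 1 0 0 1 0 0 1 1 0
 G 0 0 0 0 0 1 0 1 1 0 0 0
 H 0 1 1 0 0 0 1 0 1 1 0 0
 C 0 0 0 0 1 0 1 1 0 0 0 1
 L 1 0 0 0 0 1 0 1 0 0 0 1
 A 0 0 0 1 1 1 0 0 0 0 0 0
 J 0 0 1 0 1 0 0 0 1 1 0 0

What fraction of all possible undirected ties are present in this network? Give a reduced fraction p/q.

There are 23 edges and 12 nodes, so the maximum possible is C(12,2) = 66.
Density = 23/66.

23/66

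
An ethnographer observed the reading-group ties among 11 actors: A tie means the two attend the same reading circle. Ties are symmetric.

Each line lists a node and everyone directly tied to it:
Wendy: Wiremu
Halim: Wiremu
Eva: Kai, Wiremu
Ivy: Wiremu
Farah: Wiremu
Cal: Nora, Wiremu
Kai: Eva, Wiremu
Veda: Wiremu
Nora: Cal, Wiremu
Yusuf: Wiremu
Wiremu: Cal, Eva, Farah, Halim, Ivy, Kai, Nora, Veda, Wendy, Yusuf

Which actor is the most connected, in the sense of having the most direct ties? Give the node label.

Degrees — Cal:2, Eva:2, Farah:1, Halim:1, Ivy:1, Kai:2, Nora:2, Veda:1, Wendy:1, Wiremu:10, Yusuf:1.
The maximum is 10, attained only by Wiremu.

Wiremu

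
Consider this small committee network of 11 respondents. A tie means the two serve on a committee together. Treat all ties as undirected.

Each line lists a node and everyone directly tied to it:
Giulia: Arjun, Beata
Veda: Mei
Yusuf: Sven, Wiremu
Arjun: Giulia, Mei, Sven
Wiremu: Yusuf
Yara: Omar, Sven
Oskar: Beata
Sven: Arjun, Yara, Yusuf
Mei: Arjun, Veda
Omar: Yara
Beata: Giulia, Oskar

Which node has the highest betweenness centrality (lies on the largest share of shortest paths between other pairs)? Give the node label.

Unnormalized betweenness of each node: Arjun:31, Beata:9, Giulia:16, Mei:9, Omar:0, Oskar:0, Sven:28, Veda:0, Wiremu:0, Yara:9, Yusuf:9.
Arjun has the largest value, 31, making it the main broker — the node through which the most shortest paths run.

Arjun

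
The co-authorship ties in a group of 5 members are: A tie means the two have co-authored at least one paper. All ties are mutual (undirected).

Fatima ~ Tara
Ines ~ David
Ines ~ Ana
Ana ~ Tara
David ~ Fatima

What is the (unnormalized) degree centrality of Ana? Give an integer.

2

Ana is directly tied to Ines and Tara. That is 2 neighbors, so the degree of Ana is 2.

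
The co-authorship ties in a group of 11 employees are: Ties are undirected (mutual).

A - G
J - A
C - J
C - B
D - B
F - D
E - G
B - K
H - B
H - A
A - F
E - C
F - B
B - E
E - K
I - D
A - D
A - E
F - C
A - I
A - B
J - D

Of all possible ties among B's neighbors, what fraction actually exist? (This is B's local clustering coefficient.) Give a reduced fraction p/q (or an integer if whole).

8/21

B's neighbors: A, C, D, E, F, H, and K (k = 7).
Possible neighbor pairs: C(7,2) = 21. Edges among them: A–D, A–E, A–F, A–H, C–E, C–F, D–F, E–K → e = 8.
Clustering(B) = 8/21.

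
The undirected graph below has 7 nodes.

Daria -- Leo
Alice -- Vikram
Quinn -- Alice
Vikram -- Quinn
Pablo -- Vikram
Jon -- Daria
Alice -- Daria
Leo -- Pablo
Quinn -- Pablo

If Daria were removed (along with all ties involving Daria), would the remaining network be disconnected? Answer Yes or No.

Yes

Removing Daria leaves {Jon} with no path to {Alice, Leo, Pablo, Quinn, and Vikram}, so the network splits into 2 components. Daria is a cut vertex.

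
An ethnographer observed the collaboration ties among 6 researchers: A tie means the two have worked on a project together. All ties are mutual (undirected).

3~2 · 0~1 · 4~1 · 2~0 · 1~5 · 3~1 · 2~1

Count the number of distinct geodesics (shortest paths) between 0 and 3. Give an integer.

The shortest distance is 2. The length-2 paths are: 0–1–3; 0–2–3.
That gives 2 distinct shortest paths.

2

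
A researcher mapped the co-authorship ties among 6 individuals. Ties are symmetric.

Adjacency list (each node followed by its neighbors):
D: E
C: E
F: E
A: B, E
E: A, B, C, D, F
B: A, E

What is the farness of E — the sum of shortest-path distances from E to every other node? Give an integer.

5

Distances from E: A:1, B:1, C:1, D:1, F:1.
Sum = 1 + 1 + 1 + 1 + 1 = 5.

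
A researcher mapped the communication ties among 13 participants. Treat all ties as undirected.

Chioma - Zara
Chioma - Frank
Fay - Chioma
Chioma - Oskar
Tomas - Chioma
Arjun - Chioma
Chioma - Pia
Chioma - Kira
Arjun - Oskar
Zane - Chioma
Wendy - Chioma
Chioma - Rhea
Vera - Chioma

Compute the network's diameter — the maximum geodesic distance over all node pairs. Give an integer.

2

Eccentricity of each node (its greatest distance to any other): Arjun:2, Chioma:1, Fay:2, Frank:2, Kira:2, Oskar:2, Pia:2, Rhea:2, Tomas:2, Vera:2, Wendy:2, Zane:2, Zara:2.
The maximum eccentricity is 2, realized for instance by the pair Kira–Tomas via Kira – Chioma – Tomas. So the diameter is 2.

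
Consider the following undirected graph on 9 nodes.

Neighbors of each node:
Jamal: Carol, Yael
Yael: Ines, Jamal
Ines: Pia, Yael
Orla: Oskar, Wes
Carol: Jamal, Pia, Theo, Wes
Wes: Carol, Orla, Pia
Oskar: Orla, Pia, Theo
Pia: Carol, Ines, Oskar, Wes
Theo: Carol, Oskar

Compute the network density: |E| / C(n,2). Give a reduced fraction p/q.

1/3

There are 12 edges and 9 nodes, so the maximum possible is C(9,2) = 36.
Density = 12/36 = 1/3.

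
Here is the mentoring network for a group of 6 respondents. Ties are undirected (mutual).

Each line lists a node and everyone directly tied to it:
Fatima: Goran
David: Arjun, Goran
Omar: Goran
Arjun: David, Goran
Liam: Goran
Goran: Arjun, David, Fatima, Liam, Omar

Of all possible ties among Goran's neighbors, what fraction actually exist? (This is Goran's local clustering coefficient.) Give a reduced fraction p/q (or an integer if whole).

1/10

Goran's neighbors: Arjun, David, Fatima, Liam, and Omar (k = 5).
Possible neighbor pairs: C(5,2) = 10. Edges among them: Arjun–David → e = 1.
Clustering(Goran) = 1/10.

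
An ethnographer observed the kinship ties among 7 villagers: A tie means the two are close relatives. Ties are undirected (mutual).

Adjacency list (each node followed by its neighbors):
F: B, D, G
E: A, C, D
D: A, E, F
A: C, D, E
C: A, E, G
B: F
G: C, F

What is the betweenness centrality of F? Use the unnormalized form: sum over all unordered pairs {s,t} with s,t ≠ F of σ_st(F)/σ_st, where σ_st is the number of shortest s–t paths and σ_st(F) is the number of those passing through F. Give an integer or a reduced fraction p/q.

Pairs whose geodesics pass through F — C–B: 1; E–B: 1; A–B: 1; B–G: 1; B–D: 1; G–D: 1.
All other pairs contribute 0.
Summing the contributions gives betweenness(F) = 6.

6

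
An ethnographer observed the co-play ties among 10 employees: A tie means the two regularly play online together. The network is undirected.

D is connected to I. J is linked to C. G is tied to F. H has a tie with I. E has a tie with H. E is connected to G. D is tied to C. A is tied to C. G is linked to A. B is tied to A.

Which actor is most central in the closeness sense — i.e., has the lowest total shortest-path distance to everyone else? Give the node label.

Farness (sum of distances to all others) for each node — A:17, B:25, C:18, D:21, E:21, F:26, G:18, H:23, I:23, J:26.
The smallest farness is 17, for A, so A has the highest closeness.

A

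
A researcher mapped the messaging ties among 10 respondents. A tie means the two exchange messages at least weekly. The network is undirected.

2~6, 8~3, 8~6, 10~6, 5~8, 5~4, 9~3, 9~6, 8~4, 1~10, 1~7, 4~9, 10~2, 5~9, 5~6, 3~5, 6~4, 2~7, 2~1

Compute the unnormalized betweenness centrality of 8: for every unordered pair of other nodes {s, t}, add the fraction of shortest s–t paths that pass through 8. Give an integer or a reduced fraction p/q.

Pairs whose geodesics pass through 8 — 6–3: 1/3; 3–4: 1/3; 3–2: 1/3; 3–1: 2/6; 3–10: 1/3; 3–7: 1/3.
All other pairs contribute 0.
Summing the contributions gives betweenness(8) = 2.

2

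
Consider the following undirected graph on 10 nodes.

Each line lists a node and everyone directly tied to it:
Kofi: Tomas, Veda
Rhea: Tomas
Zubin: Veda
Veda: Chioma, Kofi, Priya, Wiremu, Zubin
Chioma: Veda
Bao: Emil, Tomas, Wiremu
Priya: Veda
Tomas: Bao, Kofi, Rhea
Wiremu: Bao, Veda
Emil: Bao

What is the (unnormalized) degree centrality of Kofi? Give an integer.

2

Kofi is directly tied to Tomas and Veda. That is 2 neighbors, so the degree of Kofi is 2.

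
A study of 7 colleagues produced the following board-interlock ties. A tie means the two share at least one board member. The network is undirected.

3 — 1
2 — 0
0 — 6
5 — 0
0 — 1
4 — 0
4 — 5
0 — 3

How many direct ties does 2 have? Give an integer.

1

2 is directly tied to 0. That is 1 neighbor, so the degree of 2 is 1.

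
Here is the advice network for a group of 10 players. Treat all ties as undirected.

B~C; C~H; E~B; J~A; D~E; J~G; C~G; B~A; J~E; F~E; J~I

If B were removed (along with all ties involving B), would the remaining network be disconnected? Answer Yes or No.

Even without B, every remaining node can still reach every other (the residual graph is connected), so B is not a cut vertex.

No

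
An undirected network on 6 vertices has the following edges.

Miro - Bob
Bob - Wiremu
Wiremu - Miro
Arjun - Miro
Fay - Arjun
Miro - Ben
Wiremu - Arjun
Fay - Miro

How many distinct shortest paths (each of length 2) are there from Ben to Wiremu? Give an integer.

1

The shortest distance is 2, and the only length-2 path is Ben–Miro–Wiremu. So there is exactly 1 shortest path.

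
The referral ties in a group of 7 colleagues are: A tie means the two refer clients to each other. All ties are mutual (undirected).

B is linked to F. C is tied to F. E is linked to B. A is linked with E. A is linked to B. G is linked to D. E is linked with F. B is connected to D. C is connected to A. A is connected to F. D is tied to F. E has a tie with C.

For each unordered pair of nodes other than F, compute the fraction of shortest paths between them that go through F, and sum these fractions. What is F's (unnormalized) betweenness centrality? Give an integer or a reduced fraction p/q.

13/3

Pairs whose geodesics pass through F — G–E: 1/2; G–C: 1; G–A: 1/2; D–E: 1/2; D–C: 1; D–A: 1/2; C–B: 1/3.
All other pairs contribute 0.
Summing the contributions gives betweenness(F) = 13/3.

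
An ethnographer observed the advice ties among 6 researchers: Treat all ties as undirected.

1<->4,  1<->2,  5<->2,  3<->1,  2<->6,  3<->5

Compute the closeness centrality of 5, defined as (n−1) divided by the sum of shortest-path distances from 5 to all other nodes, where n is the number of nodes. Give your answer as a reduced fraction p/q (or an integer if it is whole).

Distances from 5: 1:2, 2:1, 3:1, 4:3, 6:2. Sum = 9.
n = 6, so closeness = 5/9.

5/9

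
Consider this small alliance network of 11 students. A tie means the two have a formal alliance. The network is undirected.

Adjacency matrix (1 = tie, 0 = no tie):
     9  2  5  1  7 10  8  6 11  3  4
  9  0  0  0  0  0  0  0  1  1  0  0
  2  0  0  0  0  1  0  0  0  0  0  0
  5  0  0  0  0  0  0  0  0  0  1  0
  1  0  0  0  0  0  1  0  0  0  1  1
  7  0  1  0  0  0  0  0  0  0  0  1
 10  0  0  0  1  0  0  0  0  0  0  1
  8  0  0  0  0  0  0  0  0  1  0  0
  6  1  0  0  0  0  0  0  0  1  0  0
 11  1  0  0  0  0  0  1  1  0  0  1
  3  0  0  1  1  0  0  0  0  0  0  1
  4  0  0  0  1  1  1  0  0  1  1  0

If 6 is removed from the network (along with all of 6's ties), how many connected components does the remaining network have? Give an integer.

1

6's neighbors (9 and 11) remain reachable from one another through other ties, so the rest of the network stays in one piece.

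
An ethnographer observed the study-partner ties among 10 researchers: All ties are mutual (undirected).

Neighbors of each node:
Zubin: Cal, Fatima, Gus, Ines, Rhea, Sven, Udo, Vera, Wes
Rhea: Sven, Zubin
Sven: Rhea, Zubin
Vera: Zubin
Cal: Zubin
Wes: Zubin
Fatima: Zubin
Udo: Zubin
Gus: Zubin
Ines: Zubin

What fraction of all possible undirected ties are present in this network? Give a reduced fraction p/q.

2/9

There are 10 edges and 10 nodes, so the maximum possible is C(10,2) = 45.
Density = 10/45 = 2/9.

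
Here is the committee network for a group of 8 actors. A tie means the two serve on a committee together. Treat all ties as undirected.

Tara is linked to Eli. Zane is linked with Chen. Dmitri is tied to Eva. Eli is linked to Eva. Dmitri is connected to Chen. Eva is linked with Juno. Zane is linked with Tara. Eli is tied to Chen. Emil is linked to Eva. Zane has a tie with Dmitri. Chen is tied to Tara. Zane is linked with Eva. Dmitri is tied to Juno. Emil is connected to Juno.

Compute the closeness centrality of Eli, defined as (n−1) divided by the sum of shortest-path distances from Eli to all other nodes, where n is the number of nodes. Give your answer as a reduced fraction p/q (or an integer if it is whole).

7/11

Distances from Eli: Chen:1, Dmitri:2, Emil:2, Eva:1, Juno:2, Tara:1, Zane:2. Sum = 11.
n = 8, so closeness = 7/11.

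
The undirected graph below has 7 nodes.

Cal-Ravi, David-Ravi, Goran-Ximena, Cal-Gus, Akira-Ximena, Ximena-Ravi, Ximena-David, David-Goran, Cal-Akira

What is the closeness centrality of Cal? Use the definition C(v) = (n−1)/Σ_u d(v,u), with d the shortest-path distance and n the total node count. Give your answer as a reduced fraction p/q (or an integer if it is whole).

3/5

Distances from Cal: Akira:1, David:2, Goran:3, Gus:1, Ravi:1, Ximena:2. Sum = 10.
n = 7, so closeness = 6/10 = 3/5.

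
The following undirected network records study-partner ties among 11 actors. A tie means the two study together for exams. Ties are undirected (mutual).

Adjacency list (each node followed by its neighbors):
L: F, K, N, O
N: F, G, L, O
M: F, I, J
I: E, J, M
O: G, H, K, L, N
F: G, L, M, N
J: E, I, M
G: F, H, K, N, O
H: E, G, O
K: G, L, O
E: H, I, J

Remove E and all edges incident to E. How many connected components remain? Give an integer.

1

E's neighbors (H, I, and J) remain reachable from one another through other ties, so the rest of the network stays in one piece.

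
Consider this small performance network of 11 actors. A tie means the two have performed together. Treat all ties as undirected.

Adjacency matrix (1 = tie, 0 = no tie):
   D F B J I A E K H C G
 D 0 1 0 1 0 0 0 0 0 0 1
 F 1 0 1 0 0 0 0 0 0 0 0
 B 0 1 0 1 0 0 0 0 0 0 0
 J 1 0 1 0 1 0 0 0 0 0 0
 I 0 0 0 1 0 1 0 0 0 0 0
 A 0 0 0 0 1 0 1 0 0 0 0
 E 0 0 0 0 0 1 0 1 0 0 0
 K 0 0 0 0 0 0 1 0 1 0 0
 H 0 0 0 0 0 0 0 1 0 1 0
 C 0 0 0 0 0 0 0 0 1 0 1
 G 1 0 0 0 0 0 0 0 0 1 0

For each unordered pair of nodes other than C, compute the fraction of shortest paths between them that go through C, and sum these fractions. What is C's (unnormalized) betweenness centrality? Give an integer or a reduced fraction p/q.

Pairs whose geodesics pass through C — D–K: 1; D–H: 1; F–K: 1; F–H: 1; B–H: 2/2; J–H: 1; E–G: 1; K–G: 1; H–G: 1.
All other pairs contribute 0.
Summing the contributions gives betweenness(C) = 9.

9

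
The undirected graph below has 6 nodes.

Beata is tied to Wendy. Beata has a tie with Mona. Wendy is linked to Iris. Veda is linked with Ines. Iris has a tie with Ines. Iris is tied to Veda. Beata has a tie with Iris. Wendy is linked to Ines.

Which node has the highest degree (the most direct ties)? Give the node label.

Degrees — Beata:3, Ines:3, Iris:4, Mona:1, Veda:2, Wendy:3.
The maximum is 4, attained only by Iris.

Iris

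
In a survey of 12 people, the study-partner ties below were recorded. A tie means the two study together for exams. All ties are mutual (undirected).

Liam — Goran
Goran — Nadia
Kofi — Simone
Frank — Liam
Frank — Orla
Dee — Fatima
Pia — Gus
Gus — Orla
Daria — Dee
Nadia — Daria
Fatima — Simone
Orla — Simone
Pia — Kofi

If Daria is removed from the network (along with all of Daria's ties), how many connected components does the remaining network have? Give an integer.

Daria's neighbors (Dee and Nadia) remain reachable from one another through other ties, so the rest of the network stays in one piece.

1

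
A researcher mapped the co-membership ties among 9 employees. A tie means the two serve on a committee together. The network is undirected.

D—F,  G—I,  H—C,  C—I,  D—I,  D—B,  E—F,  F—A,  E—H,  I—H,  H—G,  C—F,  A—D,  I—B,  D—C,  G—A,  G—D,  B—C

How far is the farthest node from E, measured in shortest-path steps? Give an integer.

Distances from E: A:2, B:3, C:2, D:2, F:1, G:2, H:1, I:2.
The largest is 3 (to B), so the eccentricity of E is 3.

3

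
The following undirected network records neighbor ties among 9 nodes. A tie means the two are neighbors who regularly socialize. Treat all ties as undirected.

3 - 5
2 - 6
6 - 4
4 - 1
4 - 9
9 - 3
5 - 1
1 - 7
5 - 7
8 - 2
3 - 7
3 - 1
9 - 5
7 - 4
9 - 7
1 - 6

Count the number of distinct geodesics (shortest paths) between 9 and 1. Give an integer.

The shortest distance is 2. The length-2 paths are: 9–3–1; 9–5–1; 9–4–1; 9–7–1.
That gives 4 distinct shortest paths.

4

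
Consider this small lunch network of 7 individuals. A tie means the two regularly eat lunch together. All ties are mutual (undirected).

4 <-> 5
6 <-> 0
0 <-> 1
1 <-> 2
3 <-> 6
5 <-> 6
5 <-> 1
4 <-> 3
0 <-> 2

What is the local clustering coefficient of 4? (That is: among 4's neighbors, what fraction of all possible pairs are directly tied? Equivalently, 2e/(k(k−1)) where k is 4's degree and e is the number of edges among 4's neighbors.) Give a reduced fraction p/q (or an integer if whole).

4's neighbors: 3 and 5 (k = 2).
Possible neighbor pairs: C(2,2) = 1. Edges among them: none → e = 0.
Clustering(4) = 0/1.

0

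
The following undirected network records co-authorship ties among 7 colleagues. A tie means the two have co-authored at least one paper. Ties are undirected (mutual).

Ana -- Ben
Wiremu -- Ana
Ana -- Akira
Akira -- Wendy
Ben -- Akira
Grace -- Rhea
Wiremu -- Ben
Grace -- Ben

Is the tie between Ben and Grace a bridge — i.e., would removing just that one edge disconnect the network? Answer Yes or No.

Without the Ben–Grace edge there is no alternate route between Ben and Grace, so the network disconnects. It is a bridge.

Yes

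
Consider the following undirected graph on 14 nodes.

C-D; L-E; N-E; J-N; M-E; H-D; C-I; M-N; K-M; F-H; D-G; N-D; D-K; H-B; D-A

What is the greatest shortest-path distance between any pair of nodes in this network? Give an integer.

Eccentricity of each node (its greatest distance to any other): A:4, B:5, C:4, D:3, E:4, F:5, G:4, H:4, I:5, J:4, K:3, L:5, M:4, N:3.
The maximum eccentricity is 5, realized for instance by the pair F–L via F – H – D – N – E – L. So the diameter is 5.

5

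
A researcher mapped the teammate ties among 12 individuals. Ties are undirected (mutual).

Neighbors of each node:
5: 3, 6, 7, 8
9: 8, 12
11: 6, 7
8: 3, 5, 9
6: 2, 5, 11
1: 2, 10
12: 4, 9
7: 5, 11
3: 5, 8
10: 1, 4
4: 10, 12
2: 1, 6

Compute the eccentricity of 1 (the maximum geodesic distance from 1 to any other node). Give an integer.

4

Distances from 1: 2:1, 3:4, 4:2, 5:3, 6:2, 7:4, 8:4, 9:4, 10:1, 11:3, 12:3.
The largest is 4 (to 9, 7, 3, and 8), so the eccentricity of 1 is 4.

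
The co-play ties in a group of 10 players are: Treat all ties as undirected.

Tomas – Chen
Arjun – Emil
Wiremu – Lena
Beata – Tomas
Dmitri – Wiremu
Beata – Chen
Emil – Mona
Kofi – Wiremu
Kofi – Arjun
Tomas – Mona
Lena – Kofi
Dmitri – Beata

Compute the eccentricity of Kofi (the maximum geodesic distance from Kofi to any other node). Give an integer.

4

Distances from Kofi: Arjun:1, Beata:3, Chen:4, Dmitri:2, Emil:2, Lena:1, Mona:3, Tomas:4, Wiremu:1.
The largest is 4 (to Tomas and Chen), so the eccentricity of Kofi is 4.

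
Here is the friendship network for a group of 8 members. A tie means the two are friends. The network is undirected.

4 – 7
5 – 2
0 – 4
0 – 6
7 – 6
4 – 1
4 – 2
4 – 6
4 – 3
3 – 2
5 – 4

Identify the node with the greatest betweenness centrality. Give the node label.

4

Unnormalized betweenness of each node: 0:0, 1:0, 2:1/2, 3:0, 4:16, 5:0, 6:1/2, 7:0.
4 has the largest value, 16, making it the main broker — the node through which the most shortest paths run.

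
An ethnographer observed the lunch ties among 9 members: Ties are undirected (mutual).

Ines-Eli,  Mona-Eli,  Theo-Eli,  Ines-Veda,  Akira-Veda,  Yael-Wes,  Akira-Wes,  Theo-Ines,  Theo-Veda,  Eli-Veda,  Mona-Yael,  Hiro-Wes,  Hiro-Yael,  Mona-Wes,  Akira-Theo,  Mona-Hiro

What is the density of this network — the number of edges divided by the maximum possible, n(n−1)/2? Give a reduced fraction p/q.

4/9

There are 16 edges and 9 nodes, so the maximum possible is C(9,2) = 36.
Density = 16/36 = 4/9.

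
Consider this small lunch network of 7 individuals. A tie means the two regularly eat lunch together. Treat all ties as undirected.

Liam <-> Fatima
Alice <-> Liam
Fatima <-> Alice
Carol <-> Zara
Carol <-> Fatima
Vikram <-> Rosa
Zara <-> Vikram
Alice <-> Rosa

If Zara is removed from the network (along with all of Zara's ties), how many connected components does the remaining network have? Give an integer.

1

Zara's neighbors (Carol and Vikram) remain reachable from one another through other ties, so the rest of the network stays in one piece.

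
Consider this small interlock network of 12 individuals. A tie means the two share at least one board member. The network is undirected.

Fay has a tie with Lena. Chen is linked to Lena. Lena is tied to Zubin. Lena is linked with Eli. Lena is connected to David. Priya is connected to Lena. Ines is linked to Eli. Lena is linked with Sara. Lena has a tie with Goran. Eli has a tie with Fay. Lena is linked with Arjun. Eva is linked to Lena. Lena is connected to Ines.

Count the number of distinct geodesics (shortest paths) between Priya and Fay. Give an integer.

The shortest distance is 2, and the only length-2 path is Priya–Lena–Fay. So there is exactly 1 shortest path.

1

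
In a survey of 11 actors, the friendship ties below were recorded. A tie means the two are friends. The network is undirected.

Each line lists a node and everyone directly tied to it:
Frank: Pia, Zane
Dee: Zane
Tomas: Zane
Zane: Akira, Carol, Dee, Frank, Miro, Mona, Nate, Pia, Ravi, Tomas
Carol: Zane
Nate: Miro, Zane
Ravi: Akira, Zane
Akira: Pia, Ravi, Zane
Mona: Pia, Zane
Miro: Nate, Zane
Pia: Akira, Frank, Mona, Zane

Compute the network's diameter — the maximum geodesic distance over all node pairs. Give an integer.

2

Eccentricity of each node (its greatest distance to any other): Akira:2, Carol:2, Dee:2, Frank:2, Miro:2, Mona:2, Nate:2, Pia:2, Ravi:2, Tomas:2, Zane:1.
The maximum eccentricity is 2, realized for instance by the pair Mona–Carol via Mona – Zane – Carol. So the diameter is 2.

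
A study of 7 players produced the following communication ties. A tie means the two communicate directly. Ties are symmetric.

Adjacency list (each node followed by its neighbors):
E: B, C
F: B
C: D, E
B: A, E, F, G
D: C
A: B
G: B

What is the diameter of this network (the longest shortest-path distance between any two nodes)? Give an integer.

4

Eccentricity of each node (its greatest distance to any other): A:4, B:3, C:3, D:4, E:2, F:4, G:4.
The maximum eccentricity is 4, realized for instance by the pair F–D via F – B – E – C – D. So the diameter is 4.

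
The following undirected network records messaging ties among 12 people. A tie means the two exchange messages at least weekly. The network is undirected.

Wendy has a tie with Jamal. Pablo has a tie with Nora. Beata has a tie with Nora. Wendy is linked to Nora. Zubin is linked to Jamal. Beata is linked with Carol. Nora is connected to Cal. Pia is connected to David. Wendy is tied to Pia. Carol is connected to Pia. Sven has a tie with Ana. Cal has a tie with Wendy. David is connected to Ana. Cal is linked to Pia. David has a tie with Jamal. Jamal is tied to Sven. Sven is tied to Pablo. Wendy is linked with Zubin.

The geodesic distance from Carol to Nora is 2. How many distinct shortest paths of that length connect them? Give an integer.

1

The shortest distance is 2, and the only length-2 path is Carol–Beata–Nora. So there is exactly 1 shortest path.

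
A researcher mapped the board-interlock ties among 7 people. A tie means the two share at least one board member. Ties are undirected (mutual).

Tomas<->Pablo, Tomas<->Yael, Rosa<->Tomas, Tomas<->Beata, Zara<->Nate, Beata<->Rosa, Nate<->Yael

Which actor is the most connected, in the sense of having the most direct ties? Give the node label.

Degrees — Beata:2, Nate:2, Pablo:1, Rosa:2, Tomas:4, Yael:2, Zara:1.
The maximum is 4, attained only by Tomas.

Tomas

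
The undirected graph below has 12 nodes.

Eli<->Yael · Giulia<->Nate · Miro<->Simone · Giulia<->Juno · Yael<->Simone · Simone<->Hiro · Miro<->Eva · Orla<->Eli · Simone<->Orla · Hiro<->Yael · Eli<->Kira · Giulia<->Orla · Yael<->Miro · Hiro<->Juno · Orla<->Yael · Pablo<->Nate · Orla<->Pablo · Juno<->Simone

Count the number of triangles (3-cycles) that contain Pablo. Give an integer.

0

Pablo's neighbors are Nate and Orla, but none of them are tied to each other, so no triangle contains Pablo.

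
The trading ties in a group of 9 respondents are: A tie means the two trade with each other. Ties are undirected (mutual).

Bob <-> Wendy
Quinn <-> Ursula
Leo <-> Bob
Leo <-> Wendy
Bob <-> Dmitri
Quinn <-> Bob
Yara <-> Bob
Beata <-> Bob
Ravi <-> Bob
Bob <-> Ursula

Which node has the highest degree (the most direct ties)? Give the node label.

Degrees — Beata:1, Bob:8, Dmitri:1, Leo:2, Quinn:2, Ravi:1, Ursula:2, Wendy:2, Yara:1.
The maximum is 8, attained only by Bob.

Bob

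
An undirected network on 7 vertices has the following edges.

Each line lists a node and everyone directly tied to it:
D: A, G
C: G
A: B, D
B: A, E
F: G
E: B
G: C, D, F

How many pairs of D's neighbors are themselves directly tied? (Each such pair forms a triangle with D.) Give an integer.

D's neighbors are A and G, but none of them are tied to each other, so no triangle contains D.

0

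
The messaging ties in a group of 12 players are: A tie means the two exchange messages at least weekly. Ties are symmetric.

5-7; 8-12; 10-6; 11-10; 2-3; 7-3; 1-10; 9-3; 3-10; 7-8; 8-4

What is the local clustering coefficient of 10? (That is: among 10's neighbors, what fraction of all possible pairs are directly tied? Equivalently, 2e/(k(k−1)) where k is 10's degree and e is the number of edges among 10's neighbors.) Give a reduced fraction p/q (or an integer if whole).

10's neighbors: 1, 3, 6, and 11 (k = 4).
Possible neighbor pairs: C(4,2) = 6. Edges among them: none → e = 0.
Clustering(10) = 0/6 = 0.

0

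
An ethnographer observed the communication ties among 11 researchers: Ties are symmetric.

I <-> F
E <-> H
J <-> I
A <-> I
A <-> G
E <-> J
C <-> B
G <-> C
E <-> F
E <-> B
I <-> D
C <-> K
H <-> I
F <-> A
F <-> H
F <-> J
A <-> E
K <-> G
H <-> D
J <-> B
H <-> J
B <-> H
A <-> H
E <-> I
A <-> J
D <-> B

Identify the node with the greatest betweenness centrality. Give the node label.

A

Unnormalized betweenness of each node: A:577/60, B:181/20, C:29/6, D:9/20, E:41/30, F:0, G:119/20, H:101/30, I:2, J:41/30, K:0.
A has the largest value, 577/60, making it the main broker — the node through which the most shortest paths run.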